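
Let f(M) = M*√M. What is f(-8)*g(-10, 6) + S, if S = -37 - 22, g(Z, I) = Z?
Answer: -59 + 160*I*√2 ≈ -59.0 + 226.27*I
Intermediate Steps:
f(M) = M^(3/2)
S = -59
f(-8)*g(-10, 6) + S = (-8)^(3/2)*(-10) - 59 = -16*I*√2*(-10) - 59 = 160*I*√2 - 59 = -59 + 160*I*√2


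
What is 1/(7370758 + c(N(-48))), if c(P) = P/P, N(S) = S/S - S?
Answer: 1/7370759 ≈ 1.3567e-7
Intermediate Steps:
N(S) = 1 - S
c(P) = 1
1/(7370758 + c(N(-48))) = 1/(7370758 + 1) = 1/7370759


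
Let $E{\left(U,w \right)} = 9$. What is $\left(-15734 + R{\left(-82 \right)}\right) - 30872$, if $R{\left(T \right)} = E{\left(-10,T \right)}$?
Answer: $-46597$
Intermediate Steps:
$R{\left(T \right)} = 9$
$\left(-15734 + R{\left(-82 \right)}\right) - 30872 = \left(-15734 + 9\right) - 30872 = -15725 - 30872 = -46597$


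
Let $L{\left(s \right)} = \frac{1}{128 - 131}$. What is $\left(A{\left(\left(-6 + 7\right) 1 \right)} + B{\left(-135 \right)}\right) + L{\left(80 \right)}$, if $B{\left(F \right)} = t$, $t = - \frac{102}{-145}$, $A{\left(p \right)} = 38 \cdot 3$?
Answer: $\frac{49751}{435} \approx 114.37$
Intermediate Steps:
$L{\left(s \right)} = - \frac{1}{3}$ ($L{\left(s \right)} = \frac{1}{-3} = - \frac{1}{3}$)
$A{\left(p \right)} = 114$
$t = \frac{102}{145}$ ($t = \left(-102\right) \left(- \frac{1}{145}\right) = \frac{102}{145} \approx 0.70345$)
$B{\left(F \right)} = \frac{102}{145}$
$\left(A{\left(\left(-6 + 7\right) 1 \right)} + B{\left(-135 \right)}\right) + L{\left(80 \right)} = \left(114 + \frac{102}{145}\right) - \frac{1}{3} = \frac{16632}{145} - \frac{1}{3} = \frac{49751}{435}$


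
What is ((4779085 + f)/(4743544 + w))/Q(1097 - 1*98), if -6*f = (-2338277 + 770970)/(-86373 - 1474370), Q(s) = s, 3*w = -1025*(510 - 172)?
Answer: 3442579937971/3330456958055196 ≈ 0.0010337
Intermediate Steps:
w = -346450/3 (w = (-1025*(510 - 172))/3 = (-1025*338)/3 = (⅓)*(-346450) = -346450/3 ≈ -1.1548e+5)
f = -1567307/9364458 (f = -(-2338277 + 770970)/(6*(-86373 - 1474370)) = -(-1567307)/(6*(-1560743)) = -(-1567307)*(-1)/(6*1560743) = -⅙*1567307/1560743 = -1567307/9364458 ≈ -0.16737)
((4779085 + f)/(4743544 + w))/Q(1097 - 1*98) = ((4779085 - 1567307/9364458)/(4743544 - 346450/3))/(1097 - 1*98) = (44753539193623/(9364458*(13884182/3)))/(1097 - 98) = ((44753539193623/9364458)*(3/13884182))/999 = (3442579937971/3333790748804)*(1/999) = 3442579937971/3330456958055196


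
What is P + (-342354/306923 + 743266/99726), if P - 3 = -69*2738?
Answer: -2891138568617774/15304101549 ≈ -1.8891e+5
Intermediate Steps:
P = -188919 (P = 3 - 69*2738 = 3 - 188922 = -188919)
P + (-342354/306923 + 743266/99726) = -188919 + (-342354/306923 + 743266/99726) = -188919 + (-342354*1/306923 + 743266*(1/99726)) = -188919 + (-342354/306923 + 371633/49863) = -188919 + 96991917757/15304101549 = -2891138568617774/15304101549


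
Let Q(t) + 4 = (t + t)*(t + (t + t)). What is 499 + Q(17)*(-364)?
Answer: -629221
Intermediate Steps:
Q(t) = -4 + 6*t**2 (Q(t) = -4 + (t + t)*(t + (t + t)) = -4 + (2*t)*(t + 2*t) = -4 + (2*t)*(3*t) = -4 + 6*t**2)
499 + Q(17)*(-364) = 499 + (-4 + 6*17**2)*(-364) = 499 + (-4 + 6*289)*(-364) = 499 + (-4 + 1734)*(-364) = 499 + 1730*(-364) = 499 - 629720 = -629221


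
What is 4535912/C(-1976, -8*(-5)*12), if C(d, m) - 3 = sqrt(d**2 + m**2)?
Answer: -13607736/4134967 + 36287296*sqrt(64609)/4134967 ≈ 2227.3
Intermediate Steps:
C(d, m) = 3 + sqrt(d**2 + m**2)
4535912/C(-1976, -8*(-5)*12) = 4535912/(3 + sqrt((-1976)**2 + (-8*(-5)*12)**2)) = 4535912/(3 + sqrt(3904576 + (40*12)**2)) = 4535912/(3 + sqrt(3904576 + 480**2)) = 4535912/(3 + sqrt(3904576 + 230400)) = 4535912/(3 + sqrt(4134976)) = 4535912/(3 + 8*sqrt(64609))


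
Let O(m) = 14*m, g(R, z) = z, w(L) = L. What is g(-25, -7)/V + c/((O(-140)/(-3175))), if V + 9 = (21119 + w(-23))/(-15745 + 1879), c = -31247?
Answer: -482448119791/9531480 ≈ -50616.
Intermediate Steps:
V = -24315/2311 (V = -9 + (21119 - 23)/(-15745 + 1879) = -9 + 21096/(-13866) = -9 + 21096*(-1/13866) = -9 - 3516/2311 = -24315/2311 ≈ -10.521)
g(-25, -7)/V + c/((O(-140)/(-3175))) = -7/(-24315/2311) - 31247/((14*(-140))/(-3175)) = -7*(-2311/24315) - 31247/((-1960*(-1/3175))) = 16177/24315 - 31247/392/635 = 16177/24315 - 31247*635/392 = 16177/24315 - 19841845/392 = -482448119791/9531480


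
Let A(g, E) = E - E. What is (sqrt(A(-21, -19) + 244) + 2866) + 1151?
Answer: 4017 + 2*sqrt(61) ≈ 4032.6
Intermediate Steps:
A(g, E) = 0
(sqrt(A(-21, -19) + 244) + 2866) + 1151 = (sqrt(0 + 244) + 2866) + 1151 = (sqrt(244) + 2866) + 1151 = (2*sqrt(61) + 2866) + 1151 = (2866 + 2*sqrt(61)) + 1151 = 4017 + 2*sqrt(61)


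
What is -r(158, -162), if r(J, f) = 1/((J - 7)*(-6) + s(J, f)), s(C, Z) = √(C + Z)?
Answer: 453/410420 + I/410420 ≈ 0.0011037 + 2.4365e-6*I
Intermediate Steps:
r(J, f) = 1/(42 + √(J + f) - 6*J) (r(J, f) = 1/((J - 7)*(-6) + √(J + f)) = 1/((-7 + J)*(-6) + √(J + f)) = 1/((42 - 6*J) + √(J + f)) = 1/(42 + √(J + f) - 6*J))
-r(158, -162) = -1/(42 + √(158 - 162) - 6*158) = -1/(42 + √(-4) - 948) = -1/(42 + 2*I - 948) = -1/(-906 + 2*I) = -(-906 - 2*I)/820840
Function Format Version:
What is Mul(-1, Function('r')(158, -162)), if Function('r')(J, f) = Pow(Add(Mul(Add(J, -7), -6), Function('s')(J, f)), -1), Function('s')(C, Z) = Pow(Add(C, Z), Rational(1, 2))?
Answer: Add(Rational(453, 410420), Mul(Rational(1, 410420), I)) ≈ Add(0.0011037, Mul(2.4365e-6, I))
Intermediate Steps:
Function('r')(J, f) = Pow(Add(42, Pow(Add(J, f), Rational(1, 2)), Mul(-6, J)), -1) (Function('r')(J, f) = Pow(Add(Mul(Add(J, -7), -6), Pow(Add(J, f), Rational(1, 2))), -1) = Pow(Add(Mul(Add(-7, J), -6), Pow(Add(J, f), Rational(1, 2))), -1) = Pow(Add(Add(42, Mul(-6, J)), Pow(Add(J, f), Rational(1, 2))), -1) = Pow(Add(42, Pow(Add(J, f), Rational(1, 2)), Mul(-6, J)), -1))
Mul(-1, Function('r')(158, -162)) = Mul(-1, Pow(Add(42, Pow(Add(158, -162), Rational(1, 2)), Mul(-6, 158)), -1)) = Mul(-1, Pow(Add(42, Pow(-4, Rational(1, 2)), -948), -1)) = Mul(-1, Pow(Add(42, Mul(2, I), -948), -1)) = Mul(-1, Pow(Add(-906, Mul(2, I)), -1)) = Mul(-1, Mul(Rational(1, 820840), Add(-906, Mul(-2, I)))) = Mul(Rational(-1, 820840), Add(-906, Mul(-2, I)))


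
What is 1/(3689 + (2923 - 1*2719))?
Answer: 1/3893 ≈ 0.00025687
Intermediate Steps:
1/(3689 + (2923 - 1*2719)) = 1/(3689 + (2923 - 2719)) = 1/(3689 + 204) = 1/3893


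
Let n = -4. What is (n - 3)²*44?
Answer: 2156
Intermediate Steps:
(n - 3)²*44 = (-4 - 3)²*44 = (-7)²*44 = 49*44 = 2156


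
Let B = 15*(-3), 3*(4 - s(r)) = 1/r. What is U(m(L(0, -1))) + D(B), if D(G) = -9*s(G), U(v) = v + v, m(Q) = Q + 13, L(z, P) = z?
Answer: -151/15 ≈ -10.067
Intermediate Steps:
m(Q) = 13 + Q
U(v) = 2*v
s(r) = 4 - 1/(3*r)
B = -45
D(G) = -36 + 3/G (D(G) = -9*(4 - 1/(3*G)) = -36 + 3/G)
U(m(L(0, -1))) + D(B) = 2*(13 + 0) + (-36 + 3/(-45)) = 2*13 + (-36 + 3*(-1/45)) = 26 + (-36 - 1/15) = 26 - 541/15 = -151/15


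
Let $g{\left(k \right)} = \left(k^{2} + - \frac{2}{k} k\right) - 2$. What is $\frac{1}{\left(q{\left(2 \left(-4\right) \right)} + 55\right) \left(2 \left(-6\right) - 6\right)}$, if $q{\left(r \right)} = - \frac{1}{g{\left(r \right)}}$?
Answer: $- \frac{10}{9897} \approx -0.0010104$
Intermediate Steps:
$g{\left(k \right)} = -4 + k^{2}$ ($g{\left(k \right)} = \left(k^{2} - 2\right) - 2 = \left(-2 + k^{2}\right) - 2 = -4 + k^{2}$)
$q{\left(r \right)} = - \frac{1}{-4 + r^{2}}$
$\frac{1}{\left(q{\left(2 \left(-4\right) \right)} + 55\right) \left(2 \left(-6\right) - 6\right)} = \frac{1}{\left(- \frac{1}{-4 + \left(2 \left(-4\right)\right)^{2}} + 55\right) \left(2 \left(-6\right) - 6\right)} = \frac{1}{\left(- \frac{1}{-4 + \left(-8\right)^{2}} + 55\right) \left(-12 - 6\right)} = \frac{1}{\left(- \frac{1}{-4 + 64} + 55\right) \left(-18\right)} = \frac{1}{\left(- \frac{1}{60} + 55\right) \left(-18\right)} = \frac{1}{\frac{3299}{60} \left(-18\right)} = \frac{1}{- \frac{9897}{10}} = - \frac{10}{9897}$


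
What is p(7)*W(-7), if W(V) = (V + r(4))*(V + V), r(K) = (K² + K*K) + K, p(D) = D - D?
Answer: 0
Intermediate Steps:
p(D) = 0
r(K) = K + 2*K² (r(K) = (K² + K²) + K = 2*K² + K = K + 2*K²)
W(V) = 2*V*(36 + V) (W(V) = (V + 4*(1 + 2*4))*(V + V) = (V + 4*(1 + 8))*(2*V) = (V + 4*9)*(2*V) = (V + 36)*(2*V) = (36 + V)*(2*V) = 2*V*(36 + V))
p(7)*W(-7) = 0*(2*(-7)*(36 - 7)) = 0*(2*(-7)*29) = 0*(-406) = 0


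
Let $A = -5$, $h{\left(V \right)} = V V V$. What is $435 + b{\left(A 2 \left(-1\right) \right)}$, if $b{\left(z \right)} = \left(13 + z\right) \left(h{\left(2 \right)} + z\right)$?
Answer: $849$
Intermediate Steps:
$h{\left(V \right)} = V^{3}$ ($h{\left(V \right)} = V^{2} V = V^{3}$)
$b{\left(z \right)} = \left(8 + z\right) \left(13 + z\right)$ ($b{\left(z \right)} = \left(13 + z\right) \left(2^{3} + z\right) = \left(13 + z\right) \left(8 + z\right) = \left(8 + z\right) \left(13 + z\right)$)
$435 + b{\left(A 2 \left(-1\right) \right)} = 435 + \left(104 + \left(\left(-5\right) 2 \left(-1\right)\right)^{2} + 21 \left(-5\right) 2 \left(-1\right)\right) = 435 + \left(104 + \left(\left(-10\right) \left(-1\right)\right)^{2} + 21 \left(\left(-10\right) \left(-1\right)\right)\right) = 435 + \left(104 + 10^{2} + 21 \cdot 10\right) = 435 + \left(104 + 100 + 210\right) = 435 + 414 = 849$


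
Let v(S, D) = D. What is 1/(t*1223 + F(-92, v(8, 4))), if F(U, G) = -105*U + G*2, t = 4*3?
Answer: 1/24344 ≈ 4.1078e-5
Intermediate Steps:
t = 12
F(U, G) = -105*U + 2*G
1/(t*1223 + F(-92, v(8, 4))) = 1/(12*1223 + (-105*(-92) + 2*4)) = 1/(14676 + (9660 + 8)) = 1/(14676 + 9668) = 1/24344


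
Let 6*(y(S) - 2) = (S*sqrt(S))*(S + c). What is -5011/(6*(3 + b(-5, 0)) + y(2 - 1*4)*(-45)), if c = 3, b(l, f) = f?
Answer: 20044/313 + 25055*I*sqrt(2)/1878 ≈ 64.038 + 18.867*I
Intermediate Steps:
y(S) = 2 + S**(3/2)*(3 + S)/6 (y(S) = 2 + ((S*sqrt(S))*(S + 3))/6 = 2 + (S**(3/2)*(3 + S))/6 = 2 + S**(3/2)*(3 + S)/6)
-5011/(6*(3 + b(-5, 0)) + y(2 - 1*4)*(-45)) = -5011/(6*(3 + 0) + (2 + (2 - 1*4)**(3/2)/2 + (2 - 1*4)**(5/2)/6)*(-45)) = -5011/(6*3 + (2 + (2 - 4)**(3/2)/2 + (2 - 4)**(5/2)/6)*(-45)) = -5011/(18 + (2 + (-2)**(3/2)/2 + (-2)**(5/2)/6)*(-45)) = -5011/(18 + (2 + (-2*I*sqrt(2))/2 + (4*I*sqrt(2))/6)*(-45)) = -5011/(18 + (2 - I*sqrt(2) + 2*I*sqrt(2)/3)*(-45)) = -5011/(18 + (2 - I*sqrt(2)/3)*(-45)) = -5011/(18 + (-90 + 15*I*sqrt(2))) = -5011/(-72 + 15*I*sqrt(2))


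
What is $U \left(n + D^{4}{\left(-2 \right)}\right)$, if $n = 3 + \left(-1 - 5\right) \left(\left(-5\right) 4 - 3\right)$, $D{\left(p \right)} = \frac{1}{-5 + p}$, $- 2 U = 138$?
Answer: $- \frac{23359398}{2401} \approx -9729.0$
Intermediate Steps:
$U = -69$ ($U = \left(- \frac{1}{2}\right) 138 = -69$)
$n = 141$ ($n = 3 - 6 \left(-20 - 3\right) = 3 - -138 = 3 + 138 = 141$)
$U \left(n + D^{4}{\left(-2 \right)}\right) = - 69 \left(141 + \left(\frac{1}{-5 - 2}\right)^{4}\right) = - 69 \left(141 + \left(\frac{1}{-7}\right)^{4}\right) = - 69 \left(141 + \left(- \frac{1}{7}\right)^{4}\right) = - 69 \left(141 + \frac{1}{2401}\right) = \left(-69\right) \frac{338542}{2401} = - \frac{23359398}{2401}$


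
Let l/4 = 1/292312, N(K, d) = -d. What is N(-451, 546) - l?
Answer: -39900589/73078 ≈ -546.00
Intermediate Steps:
l = 1/73078 (l = 4/292312 = 4*(1/292312) = 1/73078 ≈ 1.3684e-5)
N(-451, 546) - l = -1*546 - 1*1/73078 = -546 - 1/73078 = -39900589/73078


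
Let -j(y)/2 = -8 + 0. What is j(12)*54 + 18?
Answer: 882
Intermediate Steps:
j(y) = 16 (j(y) = -2*(-8 + 0) = -2*(-8) = 16)
j(12)*54 + 18 = 16*54 + 18 = 864 + 18 = 882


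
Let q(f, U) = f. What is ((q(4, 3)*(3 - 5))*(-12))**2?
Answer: 9216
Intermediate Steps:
((q(4, 3)*(3 - 5))*(-12))**2 = ((4*(3 - 5))*(-12))**2 = ((4*(-2))*(-12))**2 = (-8*(-12))**2 = 96**2 = 9216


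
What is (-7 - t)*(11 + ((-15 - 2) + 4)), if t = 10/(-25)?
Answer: 66/5 ≈ 13.200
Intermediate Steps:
t = -⅖ (t = 10*(-1/25) = -⅖ ≈ -0.40000)
(-7 - t)*(11 + ((-15 - 2) + 4)) = (-7 - 1*(-⅖))*(11 + ((-15 - 2) + 4)) = (-7 + ⅖)*(11 + (-17 + 4)) = -33*(11 - 13)/5 = -33/5*(-2) = 66/5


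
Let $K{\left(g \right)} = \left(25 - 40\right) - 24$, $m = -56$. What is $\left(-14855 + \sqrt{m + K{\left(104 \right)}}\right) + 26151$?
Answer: $11296 + i \sqrt{95} \approx 11296.0 + 9.7468 i$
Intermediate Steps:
$K{\left(g \right)} = -39$ ($K{\left(g \right)} = -15 - 24 = -39$)
$\left(-14855 + \sqrt{m + K{\left(104 \right)}}\right) + 26151 = \left(-14855 + \sqrt{-56 - 39}\right) + 26151 = \left(-14855 + \sqrt{-95}\right) + 26151 = \left(-14855 + i \sqrt{95}\right) + 26151 = 11296 + i \sqrt{95}$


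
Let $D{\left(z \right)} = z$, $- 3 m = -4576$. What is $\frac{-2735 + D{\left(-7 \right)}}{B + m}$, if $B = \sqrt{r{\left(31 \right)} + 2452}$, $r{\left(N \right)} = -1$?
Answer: $- \frac{37642176}{20917717} + \frac{24678 \sqrt{2451}}{20917717} \approx -1.7411$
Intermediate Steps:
$m = \frac{4576}{3}$ ($m = \left(- \frac{1}{3}\right) \left(-4576\right) = \frac{4576}{3} \approx 1525.3$)
$B = \sqrt{2451}$ ($B = \sqrt{-1 + 2452} = \sqrt{2451} \approx 49.508$)
$\frac{-2735 + D{\left(-7 \right)}}{B + m} = \frac{-2735 - 7}{\sqrt{2451} + \frac{4576}{3}} = - \frac{2742}{\frac{4576}{3} + \sqrt{2451}}$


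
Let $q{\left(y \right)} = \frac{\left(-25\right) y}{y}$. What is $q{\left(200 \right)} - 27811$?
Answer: $-27836$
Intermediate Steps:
$q{\left(y \right)} = -25$
$q{\left(200 \right)} - 27811 = -25 - 27811 = -27836$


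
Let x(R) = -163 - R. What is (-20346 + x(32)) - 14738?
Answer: -35279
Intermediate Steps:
(-20346 + x(32)) - 14738 = (-20346 + (-163 - 1*32)) - 14738 = (-20346 + (-163 - 32)) - 14738 = (-20346 - 195) - 14738 = -20541 - 14738 = -35279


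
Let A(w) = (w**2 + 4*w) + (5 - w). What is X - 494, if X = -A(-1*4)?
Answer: -503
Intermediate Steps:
A(w) = 5 + w**2 + 3*w
X = -9 (X = -(5 + (-1*4)**2 + 3*(-1*4)) = -(5 + (-4)**2 + 3*(-4)) = -(5 + 16 - 12) = -1*9 = -9)
X - 494 = -9 - 494 = -503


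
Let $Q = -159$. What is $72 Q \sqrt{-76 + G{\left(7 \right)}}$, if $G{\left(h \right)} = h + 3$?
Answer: $- 11448 i \sqrt{66} \approx - 93004.0 i$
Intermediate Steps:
$G{\left(h \right)} = 3 + h$
$72 Q \sqrt{-76 + G{\left(7 \right)}} = 72 \left(-159\right) \sqrt{-76 + \left(3 + 7\right)} = - 11448 \sqrt{-76 + 10} = - 11448 \sqrt{-66} = - 11448 i \sqrt{66}$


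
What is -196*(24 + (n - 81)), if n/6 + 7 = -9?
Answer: 29988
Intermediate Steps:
n = -96 (n = -42 + 6*(-9) = -42 - 54 = -96)
-196*(24 + (n - 81)) = -196*(24 + (-96 - 81)) = -196*(24 - 177) = -196*(-153) = 29988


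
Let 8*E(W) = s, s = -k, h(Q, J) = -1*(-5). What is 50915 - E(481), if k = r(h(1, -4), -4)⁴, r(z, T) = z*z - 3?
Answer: 80197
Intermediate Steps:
h(Q, J) = 5
r(z, T) = -3 + z² (r(z, T) = z² - 3 = -3 + z²)
k = 234256 (k = (-3 + 5²)⁴ = (-3 + 25)⁴ = 22⁴ = 234256)
s = -234256 (s = -1*234256 = -234256)
E(W) = -29282 (E(W) = (⅛)*(-234256) = -29282)
50915 - E(481) = 50915 - 1*(-29282) = 50915 + 29282 = 80197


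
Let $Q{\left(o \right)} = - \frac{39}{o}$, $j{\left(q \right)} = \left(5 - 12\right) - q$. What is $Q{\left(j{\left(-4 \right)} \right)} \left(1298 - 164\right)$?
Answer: $14742$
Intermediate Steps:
$j{\left(q \right)} = -7 - q$ ($j{\left(q \right)} = \left(5 - 12\right) - q = -7 - q$)
$Q{\left(j{\left(-4 \right)} \right)} \left(1298 - 164\right) = - \frac{39}{-7 - -4} \left(1298 - 164\right) = - \frac{39}{-7 + 4} \cdot 1134 = - \frac{39}{-3} \cdot 1134 = \left(-39\right) \left(- \frac{1}{3}\right) 1134 = 13 \cdot 1134 = 14742$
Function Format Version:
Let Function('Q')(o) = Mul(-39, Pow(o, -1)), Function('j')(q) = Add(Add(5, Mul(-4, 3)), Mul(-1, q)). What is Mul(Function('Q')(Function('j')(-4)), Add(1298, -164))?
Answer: 14742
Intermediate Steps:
Function('j')(q) = Add(-7, Mul(-1, q)) (Function('j')(q) = Add(Add(5, -12), Mul(-1, q)) = Add(-7, Mul(-1, q)))
Mul(Function('Q')(Function('j')(-4)), Add(1298, -164)) = Mul(Mul(-39, Pow(Add(-7, Mul(-1, -4)), -1)), Add(1298, -164)) = Mul(Mul(-39, Pow(Add(-7, 4), -1)), 1134) = Mul(Mul(-39, Pow(-3, -1)), 1134) = Mul(Mul(-39, Rational(-1, 3)), 1134) = Mul(13, 1134) = 14742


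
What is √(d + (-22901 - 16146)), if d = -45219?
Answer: I*√84266 ≈ 290.29*I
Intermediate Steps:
√(d + (-22901 - 16146)) = √(-45219 + (-22901 - 16146)) = √(-45219 - 39047) = √(-84266) = I*√84266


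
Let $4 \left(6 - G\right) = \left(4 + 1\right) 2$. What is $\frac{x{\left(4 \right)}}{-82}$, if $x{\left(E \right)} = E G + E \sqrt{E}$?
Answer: $- \frac{11}{41} \approx -0.26829$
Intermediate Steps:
$G = \frac{7}{2}$ ($G = 6 - \frac{\left(4 + 1\right) 2}{4} = 6 - \frac{5 \cdot 2}{4} = 6 - \frac{5}{2} = \frac{7}{2} \approx 3.5$)
$x{\left(E \right)} = E^{\frac{3}{2}} + \frac{7 E}{2}$ ($x{\left(E \right)} = E \frac{7}{2} + E \sqrt{E} = \frac{7 E}{2} + E^{\frac{3}{2}} = E^{\frac{3}{2}} + \frac{7 E}{2}$)
$\frac{x{\left(4 \right)}}{-82} = \frac{4^{\frac{3}{2}} + \frac{7}{2} \cdot 4}{-82} = \left(8 + 14\right) \left(- \frac{1}{82}\right) = 22 \left(- \frac{1}{82}\right) = - \frac{11}{41}$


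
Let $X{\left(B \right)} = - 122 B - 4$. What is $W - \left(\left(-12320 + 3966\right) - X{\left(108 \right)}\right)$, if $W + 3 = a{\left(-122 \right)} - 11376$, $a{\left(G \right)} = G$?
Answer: $-16327$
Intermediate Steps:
$W = -11501$ ($W = -3 - 11498 = -11501$)
$X{\left(B \right)} = -4 - 122 B$
$W - \left(\left(-12320 + 3966\right) - X{\left(108 \right)}\right) = -11501 - \left(\left(-12320 + 3966\right) - \left(-4 - 13176\right)\right) = -11501 - \left(-8354 - \left(-4 - 13176\right)\right) = -11501 - \left(-8354 - -13180\right) = -11501 - \left(-8354 + 13180\right) = -11501 - 4826 = -16327$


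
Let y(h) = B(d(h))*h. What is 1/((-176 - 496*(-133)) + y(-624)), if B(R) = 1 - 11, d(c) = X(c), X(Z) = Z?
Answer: 1/72032 ≈ 1.3883e-5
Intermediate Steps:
d(c) = c
B(R) = -10
y(h) = -10*h
1/((-176 - 496*(-133)) + y(-624)) = 1/((-176 - 496*(-133)) - 10*(-624)) = 1/((-176 + 65968) + 6240) = 1/(65792 + 6240) = 1/72032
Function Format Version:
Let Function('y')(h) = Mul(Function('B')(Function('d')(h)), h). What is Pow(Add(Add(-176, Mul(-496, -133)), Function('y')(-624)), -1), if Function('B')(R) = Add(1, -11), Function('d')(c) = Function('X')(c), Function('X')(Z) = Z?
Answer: Rational(1, 72032) ≈ 1.3883e-5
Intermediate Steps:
Function('d')(c) = c
Function('B')(R) = -10
Function('y')(h) = Mul(-10, h)
Pow(Add(Add(-176, Mul(-496, -133)), Function('y')(-624)), -1) = Pow(Add(Add(-176, Mul(-496, -133)), Mul(-10, -624)), -1) = Pow(Add(Add(-176, 65968), 6240), -1) = Pow(Add(65792, 6240), -1) = Pow(72032, -1) = Rational(1, 72032)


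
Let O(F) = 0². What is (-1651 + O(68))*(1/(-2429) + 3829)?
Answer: -15355356640/2429 ≈ -6.3217e+6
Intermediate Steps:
O(F) = 0
(-1651 + O(68))*(1/(-2429) + 3829) = (-1651 + 0)*(1/(-2429) + 3829) = -1651*(-1/2429 + 3829) = -1651*9300640/2429 = -15355356640/2429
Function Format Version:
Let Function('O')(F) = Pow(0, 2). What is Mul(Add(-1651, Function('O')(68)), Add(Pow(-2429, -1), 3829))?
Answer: Rational(-15355356640, 2429) ≈ -6.3217e+6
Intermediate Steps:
Function('O')(F) = 0
Mul(Add(-1651, Function('O')(68)), Add(Pow(-2429, -1), 3829)) = Mul(Add(-1651, 0), Add(Pow(-2429, -1), 3829)) = Mul(-1651, Add(Rational(-1, 2429), 3829)) = Mul(-1651, Rational(9300640, 2429)) = Rational(-15355356640, 2429)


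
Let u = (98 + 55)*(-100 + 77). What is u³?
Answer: -43577047359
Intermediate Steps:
u = -3519 (u = 153*(-23) = -3519)
u³ = (-3519)³ = -43577047359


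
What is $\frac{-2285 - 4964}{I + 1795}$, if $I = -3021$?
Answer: $\frac{7249}{1226} \approx 5.9127$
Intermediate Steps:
$\frac{-2285 - 4964}{I + 1795} = \frac{-2285 - 4964}{-3021 + 1795} = - \frac{7249}{-1226} = \left(-7249\right) \left(- \frac{1}{1226}\right) = \frac{7249}{1226}$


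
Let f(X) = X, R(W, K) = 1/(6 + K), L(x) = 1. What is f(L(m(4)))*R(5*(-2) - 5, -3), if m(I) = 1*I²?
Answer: ⅓ ≈ 0.33333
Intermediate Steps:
m(I) = I²
f(L(m(4)))*R(5*(-2) - 5, -3) = 1/(6 - 3) = 1/3 = 1*(⅓) = ⅓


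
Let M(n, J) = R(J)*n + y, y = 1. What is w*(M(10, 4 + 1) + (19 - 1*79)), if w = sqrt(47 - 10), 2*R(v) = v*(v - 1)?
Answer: 41*sqrt(37) ≈ 249.39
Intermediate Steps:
R(v) = v*(-1 + v)/2 (R(v) = (v*(v - 1))/2 = (v*(-1 + v))/2 = v*(-1 + v)/2)
M(n, J) = 1 + J*n*(-1 + J)/2 (M(n, J) = (J*(-1 + J)/2)*n + 1 = J*n*(-1 + J)/2 + 1 = 1 + J*n*(-1 + J)/2)
w = sqrt(37) ≈ 6.0828
w*(M(10, 4 + 1) + (19 - 1*79)) = sqrt(37)*((1 + (1/2)*(4 + 1)*10*(-1 + (4 + 1))) + (19 - 1*79)) = sqrt(37)*((1 + (1/2)*5*10*(-1 + 5)) + (19 - 79)) = sqrt(37)*((1 + (1/2)*5*10*4) - 60) = sqrt(37)*((1 + 100) - 60) = sqrt(37)*(101 - 60) = sqrt(37)*41 = 41*sqrt(37)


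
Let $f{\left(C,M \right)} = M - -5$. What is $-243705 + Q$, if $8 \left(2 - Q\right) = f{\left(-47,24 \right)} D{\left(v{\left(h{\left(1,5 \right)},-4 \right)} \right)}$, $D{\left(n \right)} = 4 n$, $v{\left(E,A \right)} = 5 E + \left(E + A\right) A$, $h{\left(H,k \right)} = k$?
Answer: $- \frac{488015}{2} \approx -2.4401 \cdot 10^{5}$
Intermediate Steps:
$v{\left(E,A \right)} = 5 E + A \left(A + E\right)$ ($v{\left(E,A \right)} = 5 E + \left(A + E\right) A = 5 E + A \left(A + E\right)$)
$f{\left(C,M \right)} = 5 + M$ ($f{\left(C,M \right)} = M + 5 = 5 + M$)
$Q = - \frac{605}{2}$ ($Q = 2 - \frac{\left(5 + 24\right) 4 \left(\left(-4\right)^{2} + 5 \cdot 5 - 20\right)}{8} = 2 - \frac{29 \cdot 4 \left(16 + 25 - 20\right)}{8} = 2 - \frac{29 \cdot 4 \cdot 21}{8} = 2 - \frac{29 \cdot 84}{8} = 2 - \frac{609}{2} = - \frac{605}{2} \approx -302.5$)
$-243705 + Q = -243705 - \frac{605}{2} = - \frac{488015}{2}$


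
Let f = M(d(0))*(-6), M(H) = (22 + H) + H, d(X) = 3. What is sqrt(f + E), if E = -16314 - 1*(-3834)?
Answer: 2*I*sqrt(3162) ≈ 112.46*I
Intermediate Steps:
E = -12480 (E = -16314 + 3834 = -12480)
M(H) = 22 + 2*H
f = -168 (f = (22 + 2*3)*(-6) = (22 + 6)*(-6) = 28*(-6) = -168)
sqrt(f + E) = sqrt(-168 - 12480) = sqrt(-12648) = 2*I*sqrt(3162)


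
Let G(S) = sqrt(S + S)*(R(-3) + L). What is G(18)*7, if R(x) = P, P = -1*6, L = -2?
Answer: -336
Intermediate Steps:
P = -6
R(x) = -6
G(S) = -8*sqrt(2)*sqrt(S) (G(S) = sqrt(S + S)*(-6 - 2) = sqrt(2*S)*(-8) = (sqrt(2)*sqrt(S))*(-8) = -8*sqrt(2)*sqrt(S))
G(18)*7 = -8*sqrt(2)*sqrt(18)*7 = -8*sqrt(2)*3*sqrt(2)*7 = -48*7 = -336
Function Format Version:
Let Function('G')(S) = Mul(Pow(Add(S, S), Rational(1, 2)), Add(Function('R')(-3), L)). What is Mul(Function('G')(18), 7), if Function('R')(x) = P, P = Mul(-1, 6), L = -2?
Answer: -336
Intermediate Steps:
P = -6
Function('R')(x) = -6
Function('G')(S) = Mul(-8, Pow(2, Rational(1, 2)), Pow(S, Rational(1, 2))) (Function('G')(S) = Mul(Pow(Add(S, S), Rational(1, 2)), Add(-6, -2)) = Mul(Pow(Mul(2, S), Rational(1, 2)), -8) = Mul(Mul(Pow(2, Rational(1, 2)), Pow(S, Rational(1, 2))), -8) = Mul(-8, Pow(2, Rational(1, 2)), Pow(S, Rational(1, 2))))
Mul(Function('G')(18), 7) = Mul(Mul(-8, Pow(2, Rational(1, 2)), Pow(18, Rational(1, 2))), 7) = Mul(Mul(-8, Pow(2, Rational(1, 2)), Mul(3, Pow(2, Rational(1, 2)))), 7) = Mul(-48, 7) = -336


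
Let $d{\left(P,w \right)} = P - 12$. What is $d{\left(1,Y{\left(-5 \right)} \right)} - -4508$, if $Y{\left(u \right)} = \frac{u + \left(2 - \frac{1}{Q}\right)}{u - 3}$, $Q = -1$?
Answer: $4497$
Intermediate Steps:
$Y{\left(u \right)} = \frac{3 + u}{-3 + u}$ ($Y{\left(u \right)} = \frac{u + \left(2 - \frac{1}{-1}\right)}{u - 3} = \frac{u + \left(2 - -1\right)}{-3 + u} = \frac{u + \left(2 + 1\right)}{-3 + u} = \frac{u + 3}{-3 + u} = \frac{3 + u}{-3 + u}$)
$d{\left(P,w \right)} = -12 + P$
$d{\left(1,Y{\left(-5 \right)} \right)} - -4508 = \left(-12 + 1\right) - -4508 = -11 + 4508 = 4497$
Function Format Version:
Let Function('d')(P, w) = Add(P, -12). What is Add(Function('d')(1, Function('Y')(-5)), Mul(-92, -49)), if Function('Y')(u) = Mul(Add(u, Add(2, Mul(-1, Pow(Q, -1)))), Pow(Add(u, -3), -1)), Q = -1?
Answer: 4497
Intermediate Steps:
Function('Y')(u) = Mul(Pow(Add(-3, u), -1), Add(3, u)) (Function('Y')(u) = Mul(Add(u, Add(2, Mul(-1, Pow(-1, -1)))), Pow(Add(u, -3), -1)) = Mul(Add(u, Add(2, Mul(-1, -1))), Pow(Add(-3, u), -1)) = Mul(Add(u, Add(2, 1)), Pow(Add(-3, u), -1)) = Mul(Add(u, 3), Pow(Add(-3, u), -1)) = Mul(Add(3, u), Pow(Add(-3, u), -1)) = Mul(Pow(Add(-3, u), -1), Add(3, u)))
Function('d')(P, w) = Add(-12, P)
Add(Function('d')(1, Function('Y')(-5)), Mul(-92, -49)) = Add(Add(-12, 1), Mul(-92, -49)) = Add(-11, 4508) = 4497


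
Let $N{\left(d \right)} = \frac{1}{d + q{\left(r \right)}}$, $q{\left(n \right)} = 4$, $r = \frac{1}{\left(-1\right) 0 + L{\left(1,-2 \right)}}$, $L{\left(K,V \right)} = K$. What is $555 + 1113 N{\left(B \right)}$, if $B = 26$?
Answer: $\frac{5921}{10} \approx 592.1$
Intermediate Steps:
$r = 1$ ($r = \frac{1}{\left(-1\right) 0 + 1} = \frac{1}{0 + 1} = 1^{-1} = 1$)
$N{\left(d \right)} = \frac{1}{4 + d}$ ($N{\left(d \right)} = \frac{1}{d + 4} = \frac{1}{4 + d}$)
$555 + 1113 N{\left(B \right)} = 555 + \frac{1113}{4 + 26} = 555 + \frac{1113}{30} = 555 + 1113 \cdot \frac{1}{30} = 555 + \frac{371}{10} = \frac{5921}{10}$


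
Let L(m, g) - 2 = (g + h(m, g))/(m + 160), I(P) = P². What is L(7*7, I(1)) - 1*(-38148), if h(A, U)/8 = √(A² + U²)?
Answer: 7973351/209 + 8*√2402/209 ≈ 38152.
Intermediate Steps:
h(A, U) = 8*√(A² + U²)
L(m, g) = 2 + (g + 8*√(g² + m²))/(160 + m) (L(m, g) = 2 + (g + 8*√(m² + g²))/(m + 160) = 2 + (g + 8*√(g² + m²))/(160 + m))
L(7*7, I(1)) - 1*(-38148) = (320 + 1² + 2*(7*7) + 8*√((1²)² + (7*7)²))/(160 + 7*7) - 1*(-38148) = (320 + 1 + 2*49 + 8*√(1² + 49²))/(160 + 49) + 38148 = (320 + 1 + 98 + 8*√(1 + 2401))/209 + 38148 = (320 + 1 + 98 + 8*√2402)/209 + 38148 = (419 + 8*√2402)/209 + 38148 = (419/209 + 8*√2402/209) + 38148 = 7973351/209 + 8*√2402/209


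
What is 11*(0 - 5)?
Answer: -55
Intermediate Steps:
11*(0 - 5) = 11*(-5) = -55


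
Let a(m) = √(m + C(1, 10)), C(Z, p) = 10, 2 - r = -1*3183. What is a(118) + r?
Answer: 3185 + 8*√2 ≈ 3196.3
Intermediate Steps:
r = 3185 (r = 2 - (-1)*3183 = 2 - 1*(-3183) = 2 + 3183 = 3185)
a(m) = √(10 + m) (a(m) = √(m + 10) = √(10 + m))
a(118) + r = √(10 + 118) + 3185 = √128 + 3185 = 8*√2 + 3185 = 3185 + 8*√2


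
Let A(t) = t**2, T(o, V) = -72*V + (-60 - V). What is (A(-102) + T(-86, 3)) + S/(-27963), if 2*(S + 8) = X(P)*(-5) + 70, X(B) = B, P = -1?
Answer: 566250691/55926 ≈ 10125.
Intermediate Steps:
T(o, V) = -60 - 73*V
S = 59/2 (S = -8 + (-1*(-5) + 70)/2 = -8 + (5 + 70)/2 = -8 + (1/2)*75 = -8 + 75/2 = 59/2 ≈ 29.500)
(A(-102) + T(-86, 3)) + S/(-27963) = ((-102)**2 + (-60 - 73*3)) + (59/2)/(-27963) = (10404 + (-60 - 219)) + (59/2)*(-1/27963) = (10404 - 279) - 59/55926 = 10125 - 59/55926 = 566250691/55926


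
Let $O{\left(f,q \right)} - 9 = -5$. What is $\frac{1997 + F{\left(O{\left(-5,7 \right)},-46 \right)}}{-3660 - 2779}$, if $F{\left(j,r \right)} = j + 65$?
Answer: $- \frac{2066}{6439} \approx -0.32086$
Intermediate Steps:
$O{\left(f,q \right)} = 4$ ($O{\left(f,q \right)} = 9 - 5 = 4$)
$F{\left(j,r \right)} = 65 + j$
$\frac{1997 + F{\left(O{\left(-5,7 \right)},-46 \right)}}{-3660 - 2779} = \frac{1997 + \left(65 + 4\right)}{-3660 - 2779} = \frac{1997 + 69}{-6439} = 2066 \left(- \frac{1}{6439}\right) = - \frac{2066}{6439}$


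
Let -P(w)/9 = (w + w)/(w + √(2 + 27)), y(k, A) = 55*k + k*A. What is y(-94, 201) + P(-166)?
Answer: -662905736/27527 - 2988*√29/27527 ≈ -24083.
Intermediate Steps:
y(k, A) = 55*k + A*k
P(w) = -18*w/(w + √29) (P(w) = -9*(w + w)/(w + √(2 + 27)) = -9*2*w/(w + √29) = -18*w/(w + √29))
y(-94, 201) + P(-166) = -94*(55 + 201) - 18*(-166)/(-166 + √29) = -94*256 + 2988/(-166 + √29) = -24064 + 2988/(-166 + √29)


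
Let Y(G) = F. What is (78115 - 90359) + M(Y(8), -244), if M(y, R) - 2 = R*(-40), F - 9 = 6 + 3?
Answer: -2482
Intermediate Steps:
F = 18 (F = 9 + (6 + 3) = 9 + 9 = 18)
Y(G) = 18
M(y, R) = 2 - 40*R (M(y, R) = 2 + R*(-40) = 2 - 40*R)
(78115 - 90359) + M(Y(8), -244) = (78115 - 90359) + (2 - 40*(-244)) = -12244 + (2 + 9760) = -12244 + 9762 = -2482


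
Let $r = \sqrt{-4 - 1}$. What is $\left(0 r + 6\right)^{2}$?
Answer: $36$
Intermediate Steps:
$r = i \sqrt{5}$ ($r = \sqrt{-5} = i \sqrt{5} \approx 2.2361 i$)
$\left(0 r + 6\right)^{2} = \left(0 i \sqrt{5} + 6\right)^{2} = \left(0 + 6\right)^{2} = 6^{2} = 36$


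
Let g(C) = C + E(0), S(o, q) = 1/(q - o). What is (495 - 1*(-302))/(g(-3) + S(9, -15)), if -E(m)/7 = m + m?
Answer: -19128/73 ≈ -262.03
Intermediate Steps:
E(m) = -14*m (E(m) = -7*(m + m) = -14*m)
g(C) = C (g(C) = C - 14*0 = C + 0 = C)
(495 - 1*(-302))/(g(-3) + S(9, -15)) = (495 - 1*(-302))/(-3 + 1/(-15 - 1*9)) = (495 + 302)/(-3 + 1/(-15 - 9)) = 797/(-3 + 1/(-24)) = 797/(-3 - 1/24) = 797/(-73/24) = 797*(-24/73) = -19128/73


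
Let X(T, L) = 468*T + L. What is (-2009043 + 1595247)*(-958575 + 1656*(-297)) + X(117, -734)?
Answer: 600172668994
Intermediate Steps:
X(T, L) = L + 468*T
(-2009043 + 1595247)*(-958575 + 1656*(-297)) + X(117, -734) = (-2009043 + 1595247)*(-958575 + 1656*(-297)) + (-734 + 468*117) = -413796*(-958575 - 491832) + (-734 + 54756) = -413796*(-1450407) + 54022 = 600172614972 + 54022 = 600172668994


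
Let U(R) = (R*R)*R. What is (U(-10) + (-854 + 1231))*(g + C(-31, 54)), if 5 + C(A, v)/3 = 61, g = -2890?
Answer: 1695806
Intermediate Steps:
C(A, v) = 168 (C(A, v) = -15 + 3*61 = -15 + 183 = 168)
U(R) = R³ (U(R) = R²*R = R³)
(U(-10) + (-854 + 1231))*(g + C(-31, 54)) = ((-10)³ + (-854 + 1231))*(-2890 + 168) = (-1000 + 377)*(-2722) = -623*(-2722) = 1695806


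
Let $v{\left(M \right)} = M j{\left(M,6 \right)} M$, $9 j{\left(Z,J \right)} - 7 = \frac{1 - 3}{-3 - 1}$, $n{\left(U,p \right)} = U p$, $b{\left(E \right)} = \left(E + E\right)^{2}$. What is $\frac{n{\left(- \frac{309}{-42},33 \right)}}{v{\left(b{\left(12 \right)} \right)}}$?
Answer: $\frac{1133}{1290240} \approx 0.00087813$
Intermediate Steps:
$b{\left(E \right)} = 4 E^{2}$ ($b{\left(E \right)} = \left(2 E\right)^{2} = 4 E^{2}$)
$j{\left(Z,J \right)} = \frac{5}{6}$ ($j{\left(Z,J \right)} = \frac{7}{9} + \frac{\left(1 - 3\right) \frac{1}{-3 - 1}}{9} = \frac{7}{9} + \frac{\left(-2\right) \frac{1}{-4}}{9} = \frac{7}{9} + \frac{\left(-2\right) \left(- \frac{1}{4}\right)}{9} = \frac{7}{9} + \frac{1}{9} \cdot \frac{1}{2} = \frac{7}{9} + \frac{1}{18} = \frac{5}{6}$)
$v{\left(M \right)} = \frac{5 M^{2}}{6}$ ($v{\left(M \right)} = M \frac{5}{6} M = \frac{5 M}{6} M = \frac{5 M^{2}}{6}$)
$\frac{n{\left(- \frac{309}{-42},33 \right)}}{v{\left(b{\left(12 \right)} \right)}} = \frac{- \frac{309}{-42} \cdot 33}{\frac{5}{6} \left(4 \cdot 12^{2}\right)^{2}} = \frac{\left(-309\right) \left(- \frac{1}{42}\right) 33}{\frac{5}{6} \left(4 \cdot 144\right)^{2}} = \frac{\frac{103}{14} \cdot 33}{\frac{5}{6} \cdot 576^{2}} = \frac{3399}{14 \cdot \frac{5}{6} \cdot 331776} = \frac{3399}{14 \cdot 276480} = \frac{3399}{14} \cdot \frac{1}{276480} = \frac{1133}{1290240}$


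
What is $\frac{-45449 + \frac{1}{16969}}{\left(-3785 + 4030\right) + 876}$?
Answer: $- \frac{771224080}{19022249} \approx -40.543$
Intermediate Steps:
$\frac{-45449 + \frac{1}{16969}}{\left(-3785 + 4030\right) + 876} = \frac{-45449 + \frac{1}{16969}}{245 + 876} = - \frac{771224080}{16969 \cdot 1121} = \left(- \frac{771224080}{16969}\right) \frac{1}{1121} = - \frac{771224080}{19022249}$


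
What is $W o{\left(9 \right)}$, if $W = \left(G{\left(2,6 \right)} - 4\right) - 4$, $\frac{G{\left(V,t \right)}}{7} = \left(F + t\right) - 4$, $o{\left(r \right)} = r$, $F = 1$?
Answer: $117$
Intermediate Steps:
$G{\left(V,t \right)} = -21 + 7 t$ ($G{\left(V,t \right)} = 7 \left(\left(1 + t\right) - 4\right) = 7 \left(-3 + t\right) = -21 + 7 t$)
$W = 13$ ($W = \left(\left(-21 + 7 \cdot 6\right) - 4\right) - 4 = \left(\left(-21 + 42\right) - 4\right) - 4 = \left(21 - 4\right) - 4 = 17 - 4 = 13$)
$W o{\left(9 \right)} = 13 \cdot 9 = 117$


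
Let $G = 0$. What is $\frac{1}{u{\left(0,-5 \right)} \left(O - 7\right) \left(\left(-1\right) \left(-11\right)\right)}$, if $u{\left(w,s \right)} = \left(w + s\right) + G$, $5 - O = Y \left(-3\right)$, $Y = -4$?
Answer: $\frac{1}{770} \approx 0.0012987$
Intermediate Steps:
$O = -7$ ($O = 5 - \left(-4\right) \left(-3\right) = 5 - 12 = -7$)
$u{\left(w,s \right)} = s + w$ ($u{\left(w,s \right)} = \left(w + s\right) + 0 = \left(s + w\right) + 0 = s + w$)
$\frac{1}{u{\left(0,-5 \right)} \left(O - 7\right) \left(\left(-1\right) \left(-11\right)\right)} = \frac{1}{\left(-5 + 0\right) \left(-7 - 7\right) \left(\left(-1\right) \left(-11\right)\right)} = \frac{1}{\left(-5\right) \left(-14\right) 11} = \frac{1}{70 \cdot 11} = \frac{1}{770}$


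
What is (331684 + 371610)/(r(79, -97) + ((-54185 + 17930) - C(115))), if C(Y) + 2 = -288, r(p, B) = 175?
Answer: -351647/17895 ≈ -19.651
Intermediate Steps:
C(Y) = -290 (C(Y) = -2 - 288 = -290)
(331684 + 371610)/(r(79, -97) + ((-54185 + 17930) - C(115))) = (331684 + 371610)/(175 + ((-54185 + 17930) - 1*(-290))) = 703294/(175 + (-36255 + 290)) = 703294/(175 - 35965) = 703294/(-35790) = 703294*(-1/35790) = -351647/17895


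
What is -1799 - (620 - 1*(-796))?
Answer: -3215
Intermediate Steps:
-1799 - (620 - 1*(-796)) = -1799 - (620 + 796) = -1799 - 1*1416 = -1799 - 1416 = -3215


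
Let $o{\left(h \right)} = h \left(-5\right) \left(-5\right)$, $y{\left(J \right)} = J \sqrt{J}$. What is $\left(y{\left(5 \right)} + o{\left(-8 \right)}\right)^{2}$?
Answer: $40125 - 2000 \sqrt{5} \approx 35653.0$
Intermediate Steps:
$y{\left(J \right)} = J^{\frac{3}{2}}$
$o{\left(h \right)} = 25 h$ ($o{\left(h \right)} = - 5 h \left(-5\right) = 25 h$)
$\left(y{\left(5 \right)} + o{\left(-8 \right)}\right)^{2} = \left(5^{\frac{3}{2}} + 25 \left(-8\right)\right)^{2} = \left(5 \sqrt{5} - 200\right)^{2} = \left(-200 + 5 \sqrt{5}\right)^{2}$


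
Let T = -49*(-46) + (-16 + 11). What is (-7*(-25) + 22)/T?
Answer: 197/2249 ≈ 0.087595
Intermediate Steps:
T = 2249 (T = 2254 - 5 = 2249)
(-7*(-25) + 22)/T = (-7*(-25) + 22)/2249 = (175 + 22)*(1/2249) = 197*(1/2249) = 197/2249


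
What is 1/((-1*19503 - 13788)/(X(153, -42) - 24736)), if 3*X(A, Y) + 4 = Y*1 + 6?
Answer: 74248/99873 ≈ 0.74342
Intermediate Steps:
X(A, Y) = ⅔ + Y/3 (X(A, Y) = -4/3 + (Y*1 + 6)/3 = -4/3 + (Y + 6)/3 = -4/3 + (6 + Y)/3 = -4/3 + (2 + Y/3) = ⅔ + Y/3)
1/((-1*19503 - 13788)/(X(153, -42) - 24736)) = 1/((-1*19503 - 13788)/((⅔ + (⅓)*(-42)) - 24736)) = 1/((-19503 - 13788)/((⅔ - 14) - 24736)) = 1/(-33291/(-40/3 - 24736)) = 1/(-33291/(-74248/3)) = 1/(-33291*(-3/74248)) = 1/(99873/74248) = 74248/99873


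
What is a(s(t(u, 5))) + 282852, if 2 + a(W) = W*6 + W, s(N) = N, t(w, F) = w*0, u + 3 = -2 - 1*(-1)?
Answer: 282850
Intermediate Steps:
u = -4 (u = -3 + (-2 - 1*(-1)) = -3 + (-2 + 1) = -3 - 1 = -4)
t(w, F) = 0
a(W) = -2 + 7*W (a(W) = -2 + (W*6 + W) = -2 + (6*W + W) = -2 + 7*W)
a(s(t(u, 5))) + 282852 = (-2 + 7*0) + 282852 = (-2 + 0) + 282852 = -2 + 282852 = 282850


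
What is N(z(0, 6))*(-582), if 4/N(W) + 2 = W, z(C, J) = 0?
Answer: 1164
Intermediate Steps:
N(W) = 4/(-2 + W)
N(z(0, 6))*(-582) = (4/(-2 + 0))*(-582) = (4/(-2))*(-582) = (4*(-½))*(-582) = -2*(-582) = 1164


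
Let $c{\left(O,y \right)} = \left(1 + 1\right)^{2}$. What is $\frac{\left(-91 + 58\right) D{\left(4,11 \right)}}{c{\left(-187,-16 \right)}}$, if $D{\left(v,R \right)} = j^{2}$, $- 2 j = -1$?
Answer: $- \frac{33}{16} \approx -2.0625$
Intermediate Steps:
$j = \frac{1}{2}$ ($j = \left(- \frac{1}{2}\right) \left(-1\right) = \frac{1}{2} \approx 0.5$)
$D{\left(v,R \right)} = \frac{1}{4}$ ($D{\left(v,R \right)} = \left(\frac{1}{2}\right)^{2} = \frac{1}{4}$)
$c{\left(O,y \right)} = 4$ ($c{\left(O,y \right)} = 2^{2} = 4$)
$\frac{\left(-91 + 58\right) D{\left(4,11 \right)}}{c{\left(-187,-16 \right)}} = \frac{\left(-91 + 58\right) \frac{1}{4}}{4} = \left(-33\right) \frac{1}{4} \cdot \frac{1}{4} = \left(- \frac{33}{4}\right) \frac{1}{4} = - \frac{33}{16}$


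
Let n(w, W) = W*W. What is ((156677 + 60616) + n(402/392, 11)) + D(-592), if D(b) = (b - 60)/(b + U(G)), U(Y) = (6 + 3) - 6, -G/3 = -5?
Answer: 128057498/589 ≈ 2.1742e+5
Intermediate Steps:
G = 15 (G = -3*(-5) = 15)
U(Y) = 3 (U(Y) = 9 - 6 = 3)
n(w, W) = W²
D(b) = (-60 + b)/(3 + b) (D(b) = (b - 60)/(b + 3) = (-60 + b)/(3 + b))
((156677 + 60616) + n(402/392, 11)) + D(-592) = ((156677 + 60616) + 11²) + (-60 - 592)/(3 - 592) = (217293 + 121) - 652/(-589) = 217414 - 1/589*(-652) = 217414 + 652/589 = 128057498/589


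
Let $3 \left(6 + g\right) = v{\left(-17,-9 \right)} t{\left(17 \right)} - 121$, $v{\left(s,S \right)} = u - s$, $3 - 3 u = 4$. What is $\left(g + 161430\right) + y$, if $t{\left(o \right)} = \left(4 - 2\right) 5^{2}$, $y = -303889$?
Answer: $- \frac{1280048}{9} \approx -1.4223 \cdot 10^{5}$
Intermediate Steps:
$u = - \frac{1}{3}$ ($u = 1 - \frac{4}{3} = - \frac{1}{3} \approx -0.33333$)
$t{\left(o \right)} = 50$ ($t{\left(o \right)} = 2 \cdot 25 = 50$)
$v{\left(s,S \right)} = - \frac{1}{3} - s$
$g = \frac{2083}{9}$ ($g = -6 + \frac{\left(- \frac{1}{3} - -17\right) 50 - 121}{3} = -6 + \frac{\left(- \frac{1}{3} + 17\right) 50 - 121}{3} = -6 + \frac{\frac{50}{3} \cdot 50 - 121}{3} = -6 + \frac{\frac{2500}{3} - 121}{3} = -6 + \frac{1}{3} \cdot \frac{2137}{3} = -6 + \frac{2137}{9} = \frac{2083}{9} \approx 231.44$)
$\left(g + 161430\right) + y = \left(\frac{2083}{9} + 161430\right) - 303889 = \frac{1454953}{9} - 303889 = - \frac{1280048}{9}$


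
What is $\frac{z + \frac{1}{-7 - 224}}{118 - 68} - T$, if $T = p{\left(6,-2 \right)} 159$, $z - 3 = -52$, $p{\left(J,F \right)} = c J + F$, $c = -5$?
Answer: $\frac{5875508}{1155} \approx 5087.0$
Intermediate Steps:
$p{\left(J,F \right)} = F - 5 J$ ($p{\left(J,F \right)} = - 5 J + F = F - 5 J$)
$z = -49$ ($z = 3 - 52 = -49$)
$T = -5088$ ($T = \left(-2 - 30\right) 159 = \left(-32\right) 159 = -5088$)
$\frac{z + \frac{1}{-7 - 224}}{118 - 68} - T = \frac{-49 + \frac{1}{-7 - 224}}{118 - 68} - -5088 = \frac{-49 + \frac{1}{-231}}{50} + 5088 = \left(-49 - \frac{1}{231}\right) \frac{1}{50} + 5088 = \left(- \frac{11320}{231}\right) \frac{1}{50} + 5088 = - \frac{1132}{1155} + 5088 = \frac{5875508}{1155}$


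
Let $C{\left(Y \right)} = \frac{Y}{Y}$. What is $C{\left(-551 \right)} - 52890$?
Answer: $-52889$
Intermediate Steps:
$C{\left(Y \right)} = 1$
$C{\left(-551 \right)} - 52890 = 1 - 52890 = -52889$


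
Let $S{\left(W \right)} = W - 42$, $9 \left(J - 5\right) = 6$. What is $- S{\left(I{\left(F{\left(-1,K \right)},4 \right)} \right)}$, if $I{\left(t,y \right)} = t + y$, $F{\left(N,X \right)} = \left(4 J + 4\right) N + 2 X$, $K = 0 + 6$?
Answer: $\frac{158}{3} \approx 52.667$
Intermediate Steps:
$K = 6$
$J = \frac{17}{3}$ ($J = 5 + \frac{1}{9} \cdot 6 = 5 + \frac{2}{3} = \frac{17}{3} \approx 5.6667$)
$F{\left(N,X \right)} = 2 X + \frac{80 N}{3}$ ($F{\left(N,X \right)} = \left(4 \cdot \frac{17}{3} + 4\right) N + 2 X = \left(\frac{68}{3} + 4\right) N + 2 X = \frac{80 N}{3} + 2 X = 2 X + \frac{80 N}{3}$)
$S{\left(W \right)} = -42 + W$ ($S{\left(W \right)} = W - 42 = -42 + W$)
$- S{\left(I{\left(F{\left(-1,K \right)},4 \right)} \right)} = - (-42 + \left(\left(2 \cdot 6 + \frac{80}{3} \left(-1\right)\right) + 4\right)) = - (-42 + \left(\left(12 - \frac{80}{3}\right) + 4\right)) = - (-42 + \left(- \frac{44}{3} + 4\right)) = - (-42 - \frac{32}{3}) = \left(-1\right) \left(- \frac{158}{3}\right) = \frac{158}{3}$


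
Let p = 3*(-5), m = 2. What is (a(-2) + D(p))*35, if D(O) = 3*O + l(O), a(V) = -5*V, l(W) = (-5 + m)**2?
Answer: -910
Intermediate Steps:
p = -15
l(W) = 9 (l(W) = (-5 + 2)**2 = (-3)**2 = 9)
D(O) = 9 + 3*O (D(O) = 3*O + 9 = 9 + 3*O)
(a(-2) + D(p))*35 = (-5*(-2) + (9 + 3*(-15)))*35 = (10 + (9 - 45))*35 = (10 - 36)*35 = -26*35 = -910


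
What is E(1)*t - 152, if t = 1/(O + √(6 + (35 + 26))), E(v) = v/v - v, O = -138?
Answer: -152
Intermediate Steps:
E(v) = 1 - v
t = 1/(-138 + √67) (t = 1/(-138 + √(6 + (35 + 26))) = 1/(-138 + √(6 + 61)) = 1/(-138 + √67) ≈ -0.0077033)
E(1)*t - 152 = (1 - 1*1)*(-138/18977 - √67/18977) - 152 = (1 - 1)*(-138/18977 - √67/18977) - 152 = 0*(-138/18977 - √67/18977) - 152 = 0 - 152 = -152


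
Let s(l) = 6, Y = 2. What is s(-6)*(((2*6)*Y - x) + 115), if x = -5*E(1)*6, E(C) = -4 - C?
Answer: -66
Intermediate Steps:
x = 150 (x = -5*(-4 - 1*1)*6 = -5*(-4 - 1)*6 = -5*(-5)*6 = 25*6 = 150)
s(-6)*(((2*6)*Y - x) + 115) = 6*(((2*6)*2 - 1*150) + 115) = 6*((12*2 - 150) + 115) = 6*((24 - 150) + 115) = 6*(-126 + 115) = 6*(-11) = -66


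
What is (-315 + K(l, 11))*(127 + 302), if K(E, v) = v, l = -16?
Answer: -130416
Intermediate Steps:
(-315 + K(l, 11))*(127 + 302) = (-315 + 11)*(127 + 302) = -304*429 = -130416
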